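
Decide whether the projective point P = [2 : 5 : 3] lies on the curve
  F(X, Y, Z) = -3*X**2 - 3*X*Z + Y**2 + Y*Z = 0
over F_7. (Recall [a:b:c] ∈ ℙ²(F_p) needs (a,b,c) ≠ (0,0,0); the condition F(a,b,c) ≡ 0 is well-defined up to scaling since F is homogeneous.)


F(2,5,3) ≡ 3 (mod 7); P is NOT on the curve.

Evaluate F(2, 5, 3) term-by-term (mod 7).
  -3*X**2 ↦ -3·4·1·1 = -12
  -3*X*Z ↦ -3·2·1·3 = -18
  Y**2 ↦ 1·1·25·1 = 25
  Y*Z ↦ 1·1·5·3 = 15
Sum: F(2, 5, 3) = (-12) + (-18) + (25) + (15) = 10.
Reducing mod 7: 10 ≡ 3 (mod 7).
Since F(a, b, c) ≡ 3 ≠ 0 (mod 7), P does NOT lie on the curve.


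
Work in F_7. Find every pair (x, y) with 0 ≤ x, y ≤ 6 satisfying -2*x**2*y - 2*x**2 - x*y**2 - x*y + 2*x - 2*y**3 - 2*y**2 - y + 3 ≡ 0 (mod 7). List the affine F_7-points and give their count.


Affine F_7-points: {(0, 4), (1, 4), (2, 5), (4, 0), (5, 3), (5, 5), (5, 6), (6, 3)}; count = 8.

For each of the 49 pairs (x, y) ∈ F_7², evaluate f(x, y) mod 7. Record the zeros.
  x = 0: [0↦3, 1↦5, 2↦5, 3↦5, 4↦0, 5↦6, 6↦4]  zeros at y ∈ {4}
  x = 1: [0↦3, 1↦1, 2↦2, 3↦1, 4↦0, 5↦1, 6↦6]  zeros at y ∈ {4}
  x = 2: [0↦6, 1↦3, 2↦1, 3↦2, 4↦1, 5↦0, 6↦1]  zeros at y ∈ {5}
  x = 3: [0↦5, 1↦4, 2↦2, 3↦1, 4↦3, 5↦3, 6↦3]  zeros at y ∈ ∅
  x = 4: [0↦0, 1↦4, 2↦5, 3↦5, 4↦6, 5↦3, 6↦5]  zeros at y ∈ {0}
  x = 5: [0↦5, 1↦3, 2↦3, 3↦0, 4↦3, 5↦0, 6↦0]  zeros at y ∈ {3, 5, 6}
  x = 6: [0↦6, 1↦1, 2↦3, 3↦0, 4↦1, 5↦1, 6↦2]  zeros at y ∈ {3}
Collecting zeros: affine points = {(0, 4), (1, 4), (2, 5), (4, 0), (5, 3), (5, 5), (5, 6), (6, 3)}.
Total count |C(F_7)_aff| = 8.


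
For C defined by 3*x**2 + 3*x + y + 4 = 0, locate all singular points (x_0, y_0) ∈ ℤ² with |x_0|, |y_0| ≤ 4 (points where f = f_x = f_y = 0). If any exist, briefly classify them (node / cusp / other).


No singular points in the scanned grid; C is smooth there.

Compute partial derivatives:
  f_x = 6*x + 3.
  f_y = 1.
f_y = 1 is a nonzero constant, so f_y never vanishes: no point (x, y) can satisfy f = f_x = f_y = 0. In particular no (x, y) ∈ {−4, ..., 4}² is singular; the curve is smooth.


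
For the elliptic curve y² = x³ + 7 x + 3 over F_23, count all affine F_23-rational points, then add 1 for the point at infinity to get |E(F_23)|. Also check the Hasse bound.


Affine points = {(0, 7), (0, 16), (2, 5), (2, 18), (4, 7), (4, 16), (5, 5), (5, 18), (6, 10), (6, 13), (7, 2), (7, 21), (9, 6), (9, 17), (11, 10), (11, 13), (14, 4), (14, 19), (16, 5), (16, 18), (18, 2), (18, 21), (19, 7), (19, 16), (20, 1), (20, 22), (21, 2), (21, 21), (22, 8), (22, 15)}; affine count = 30; |E(F_23)| = 31.

Discriminant check: Δ ∝ 4a³ + 27b² = 4·7³ + 27·3² = 4·343 + 27·9 ≡ 5 (mod 23). Nonzero ⇒ E is nonsingular.
For each x ∈ F_23, compute rhs = x³ + 7·x + 3 mod 23, then count y ∈ F_23 with y² ≡ rhs.
  x = 0: rhs = 3, matching y values: 7, 16 (2 points).
  x = 1: rhs = 11, matching y values: none (0 points).
  x = 2: rhs = 2, matching y values: 5, 18 (2 points).
  x = 3: rhs = 5, matching y values: none (0 points).
  x = 4: rhs = 3, matching y values: 7, 16 (2 points).
  x = 5: rhs = 2, matching y values: 5, 18 (2 points).
  x = 6: rhs = 8, matching y values: 10, 13 (2 points).
  x = 7: rhs = 4, matching y values: 2, 21 (2 points).
  x = 8: rhs = 19, matching y values: none (0 points).
  x = 9: rhs = 13, matching y values: 6, 17 (2 points).
  x = 10: rhs = 15, matching y values: none (0 points).
  x = 11: rhs = 8, matching y values: 10, 13 (2 points).
  x = 12: rhs = 21, matching y values: none (0 points).
  x = 13: rhs = 14, matching y values: none (0 points).
  x = 14: rhs = 16, matching y values: 4, 19 (2 points).
  x = 15: rhs = 10, matching y values: none (0 points).
  x = 16: rhs = 2, matching y values: 5, 18 (2 points).
  x = 17: rhs = 21, matching y values: none (0 points).
  x = 18: rhs = 4, matching y values: 2, 21 (2 points).
  x = 19: rhs = 3, matching y values: 7, 16 (2 points).
  x = 20: rhs = 1, matching y values: 1, 22 (2 points).
  x = 21: rhs = 4, matching y values: 2, 21 (2 points).
  x = 22: rhs = 18, matching y values: 8, 15 (2 points).
Total affine count: 30.
Full point count |E(F_23)| = 30 + 1 = 31.
Hasse bound: |31 − (23+1)| = |7| = 7 ≤ 2√23 ≈ 9.5917 ✓.


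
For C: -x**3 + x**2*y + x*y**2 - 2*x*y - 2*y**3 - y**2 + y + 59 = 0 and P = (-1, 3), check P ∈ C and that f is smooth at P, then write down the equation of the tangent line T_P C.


Tangent line at P: -6*x - 62*y + 180 = 0.

Step 1: f(-1, 3) = 0, so P lies on C.
Step 2: partial derivatives
  f_x(x, y) = -3*x**2 + 2*x*y + y**2 - 2*y, f_y(x, y) = x**2 + 2*x*y - 2*x - 6*y**2 - 2*y + 1.
  f_x(P) = -6, f_y(P) = -62 (gradient nonzero, so P is smooth).
Step 3: tangent line at P: -6·(x − -1) + -62·(y − 3) = 0.
Expanding: -6*x - 62*y + 180 = 0.


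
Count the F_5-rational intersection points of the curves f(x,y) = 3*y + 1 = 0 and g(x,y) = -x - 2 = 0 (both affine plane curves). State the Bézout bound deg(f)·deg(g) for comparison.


Common zeros: {(3, 3)}; count = 1; Bézout bound = 1.

deg(f) = 1, deg(g) = 1, so Bézout bound = 1.
Scan x ∈ F_5. For each x, list the y ∈ F_5 with f(x, y) ≡ 0 and those with g(x, y) ≡ 0 (mod 5); the common zeros in that column are the intersection.
  x = 0: f ≡ 0 at y ∈ {3}; g ≡ 0 at y ∈ ∅; common: ∅.
  x = 1: f ≡ 0 at y ∈ {3}; g ≡ 0 at y ∈ ∅; common: ∅.
  x = 2: f ≡ 0 at y ∈ {3}; g ≡ 0 at y ∈ ∅; common: ∅.
  x = 3: f ≡ 0 at y ∈ {3}; g ≡ 0 at y ∈ {0, 1, 2, 3, 4}; common: {3}.
  x = 4: f ≡ 0 at y ∈ {3}; g ≡ 0 at y ∈ ∅; common: ∅.
Collecting: common zeros = {(3, 3)}, so the count is 1.
Comparison with the Bézout bound: 1 ≤ 1 = deg(f)·deg(g), as expected for curves with no common component (the bound is attained).


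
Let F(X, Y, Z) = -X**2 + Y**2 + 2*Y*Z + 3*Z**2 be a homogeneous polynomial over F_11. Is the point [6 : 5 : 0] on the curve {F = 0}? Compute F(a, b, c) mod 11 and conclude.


F(6,5,0) ≡ 0 (mod 11); P is on the curve.

Evaluate F(6, 5, 0) term-by-term (mod 11).
  -X**2 ↦ -1·36·1·1 = -36
  Y**2 ↦ 1·1·25·1 = 25
  2*Y*Z ↦ 2·1·5·0 = 0
  3*Z**2 ↦ 3·1·1·0 = 0
Sum: F(6, 5, 0) = (-36) + (25) + (0) + (0) = -11.
Reducing mod 11: -11 ≡ 0 (mod 11).
Since F(a, b, c) ≡ 0 (mod 11), P lies on the curve.


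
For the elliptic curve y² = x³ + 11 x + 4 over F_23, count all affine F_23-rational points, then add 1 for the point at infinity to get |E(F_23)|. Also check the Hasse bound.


Affine points = {(0, 2), (0, 21), (1, 4), (1, 19), (3, 8), (3, 15), (5, 0), (8, 11), (8, 12), (9, 2), (9, 21), (12, 1), (12, 22), (14, 2), (14, 21), (15, 5), (15, 18), (18, 10), (18, 13), (20, 6), (20, 17)}; affine count = 21; |E(F_23)| = 22.

Discriminant check: Δ ∝ 4a³ + 27b² = 4·11³ + 27·4² = 4·1331 + 27·16 ≡ 6 (mod 23). Nonzero ⇒ E is nonsingular.
For each x ∈ F_23, compute rhs = x³ + 11·x + 4 mod 23, then count y ∈ F_23 with y² ≡ rhs.
  x = 0: rhs = 4, matching y values: 2, 21 (2 points).
  x = 1: rhs = 16, matching y values: 4, 19 (2 points).
  x = 2: rhs = 11, matching y values: none (0 points).
  x = 3: rhs = 18, matching y values: 8, 15 (2 points).
  x = 4: rhs = 20, matching y values: none (0 points).
  x = 5: rhs = 0, matching y values: 0 (1 points).
  x = 6: rhs = 10, matching y values: none (0 points).
  x = 7: rhs = 10, matching y values: none (0 points).
  x = 8: rhs = 6, matching y values: 11, 12 (2 points).
  x = 9: rhs = 4, matching y values: 2, 21 (2 points).
  x = 10: rhs = 10, matching y values: none (0 points).
  x = 11: rhs = 7, matching y values: none (0 points).
  x = 12: rhs = 1, matching y values: 1, 22 (2 points).
  x = 13: rhs = 21, matching y values: none (0 points).
  x = 14: rhs = 4, matching y values: 2, 21 (2 points).
  x = 15: rhs = 2, matching y values: 5, 18 (2 points).
  x = 16: rhs = 21, matching y values: none (0 points).
  x = 17: rhs = 21, matching y values: none (0 points).
  x = 18: rhs = 8, matching y values: 10, 13 (2 points).
  x = 19: rhs = 11, matching y values: none (0 points).
  x = 20: rhs = 13, matching y values: 6, 17 (2 points).
  x = 21: rhs = 20, matching y values: none (0 points).
  x = 22: rhs = 15, matching y values: none (0 points).
Total affine count: 21.
Full point count |E(F_23)| = 21 + 1 = 22.
Hasse bound: |22 − (23+1)| = |-2| = 2 ≤ 2√23 ≈ 9.5917 ✓.


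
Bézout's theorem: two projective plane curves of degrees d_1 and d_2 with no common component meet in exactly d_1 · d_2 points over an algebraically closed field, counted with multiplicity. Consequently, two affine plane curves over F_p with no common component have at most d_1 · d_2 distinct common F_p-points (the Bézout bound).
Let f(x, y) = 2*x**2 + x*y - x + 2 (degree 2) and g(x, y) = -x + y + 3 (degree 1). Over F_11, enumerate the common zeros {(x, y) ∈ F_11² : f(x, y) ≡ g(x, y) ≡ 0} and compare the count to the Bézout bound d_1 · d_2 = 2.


Common zeros: {(7, 4), (9, 6)}; count = 2; Bézout bound = 2.

deg(f) = 2, deg(g) = 1, so Bézout bound = 2.
Scan x ∈ F_11. For each x, list the y ∈ F_11 with f(x, y) ≡ 0 and those with g(x, y) ≡ 0 (mod 11); the common zeros in that column are the intersection.
  x = 0: f ≡ 0 at y ∈ ∅; g ≡ 0 at y ∈ {8}; common: ∅.
  x = 1: f ≡ 0 at y ∈ {8}; g ≡ 0 at y ∈ {9}; common: ∅.
  x = 2: f ≡ 0 at y ∈ {7}; g ≡ 0 at y ∈ {10}; common: ∅.
  x = 3: f ≡ 0 at y ∈ {9}; g ≡ 0 at y ∈ {0}; common: ∅.
  x = 4: f ≡ 0 at y ∈ {9}; g ≡ 0 at y ∈ {1}; common: ∅.
  x = 5: f ≡ 0 at y ∈ {6}; g ≡ 0 at y ∈ {2}; common: ∅.
  x = 6: f ≡ 0 at y ∈ {7}; g ≡ 0 at y ∈ {3}; common: ∅.
  x = 7: f ≡ 0 at y ∈ {4}; g ≡ 0 at y ∈ {4}; common: {4}.
  x = 8: f ≡ 0 at y ∈ {4}; g ≡ 0 at y ∈ {5}; common: ∅.
  x = 9: f ≡ 0 at y ∈ {6}; g ≡ 0 at y ∈ {6}; common: {6}.
  x = 10: f ≡ 0 at y ∈ {5}; g ≡ 0 at y ∈ {7}; common: ∅.
Collecting: common zeros = {(7, 4), (9, 6)}, so the count is 2.
Comparison with the Bézout bound: 2 ≤ 2 = deg(f)·deg(g), as expected for curves with no common component (the bound is attained).


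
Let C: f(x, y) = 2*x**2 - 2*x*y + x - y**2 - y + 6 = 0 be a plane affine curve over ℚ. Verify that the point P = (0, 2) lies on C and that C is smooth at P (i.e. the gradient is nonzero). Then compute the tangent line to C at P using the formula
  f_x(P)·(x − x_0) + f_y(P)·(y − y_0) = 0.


Tangent line at P: -3*x - 5*y + 10 = 0.

Step 1: f(0, 2) = 0, so P lies on C.
Step 2: partial derivatives
  f_x(x, y) = 4*x - 2*y + 1, f_y(x, y) = -2*x - 2*y - 1.
  f_x(P) = -3, f_y(P) = -5 (gradient nonzero, so P is smooth).
Step 3: tangent line at P: -3·(x − 0) + -5·(y − 2) = 0.
Expanding: -3*x - 5*y + 10 = 0.


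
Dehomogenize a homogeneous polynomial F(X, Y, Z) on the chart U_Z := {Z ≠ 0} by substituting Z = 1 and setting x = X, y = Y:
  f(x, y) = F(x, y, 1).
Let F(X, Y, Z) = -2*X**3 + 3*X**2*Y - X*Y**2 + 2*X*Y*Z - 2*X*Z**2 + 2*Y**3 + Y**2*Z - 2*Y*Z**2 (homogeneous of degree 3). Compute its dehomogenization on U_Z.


f(x, y) = -2*x**3 + 3*x**2*y - x*y**2 + 2*x*y - 2*x + 2*y**3 + y**2 - 2*y

On U_Z we set Z = 1. Each monomial c·X^i·Y^j·Z^k in F becomes c·x^i·y^j·1^k = c·x^i·y^j.
Substituting Z = 1: F(X, Y, 1) = -2*x**3 + 3*x**2*y - x*y**2 + 2*x*y - 2*x + 2*y**3 + y**2 - 2*y.
Note: deg(f) ≤ deg(F) = 3; strict inequality happens when F is divisible by Z (lost terms).


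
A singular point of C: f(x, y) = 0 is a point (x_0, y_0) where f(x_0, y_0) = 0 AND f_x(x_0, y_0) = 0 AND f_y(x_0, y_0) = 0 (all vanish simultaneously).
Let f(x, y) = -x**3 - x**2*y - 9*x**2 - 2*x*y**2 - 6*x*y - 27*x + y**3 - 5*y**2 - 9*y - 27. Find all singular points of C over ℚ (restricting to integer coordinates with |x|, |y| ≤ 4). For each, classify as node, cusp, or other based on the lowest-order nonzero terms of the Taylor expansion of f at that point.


Singular points: {(-3, 0)}; classification: cusp.

Compute partial derivatives:
  f_x = -3*x**2 - 2*x*y - 18*x - 2*y**2 - 6*y - 27.
  f_y = -x**2 - 4*x*y - 6*x + 3*y**2 - 10*y - 9.
Scan x_0 ∈ {−4, ..., 4}. For each x_0, f_y(x_0, y) is a polynomial in y; find its integer roots y ∈ {−4, ..., 4}, then test f_x and f at those candidates.
  x = -4: f_y(-4, y) = 3*y**2 + 6*y - 1; no integer root y with |y| ≤ 4.
  x = -3: f_y(-3, y) = 3*y**2 + 2*y; vanishes at y ∈ {0}. (-3, 0): f_x = 0, f = 0 — SINGULAR.
  x = -2: f_y(-2, y) = 3*y**2 - 2*y - 1; vanishes at y ∈ {1}. (-2, 1): f_x = -7 ≠ 0.
  x = -1: f_y(-1, y) = 3*y**2 - 6*y - 4; no integer root y with |y| ≤ 4.
  x = 0: f_y(0, y) = 3*y**2 - 10*y - 9; no integer root y with |y| ≤ 4.
  x = 1: f_y(1, y) = 3*y**2 - 14*y - 16; no integer root y with |y| ≤ 4.
  x = 2: f_y(2, y) = 3*y**2 - 18*y - 25; no integer root y with |y| ≤ 4.
  x = 3: f_y(3, y) = 3*y**2 - 22*y - 36; no integer root y with |y| ≤ 4.
  x = 4: f_y(4, y) = 3*y**2 - 26*y - 49; no integer root y with |y| ≤ 4.
Only singular point on the grid: (-3, 0).
Classify: substitute x = -3 + u, y = 0 + v and expand: f = -u**3 - u**2*v - 2*u*v**2 + v**3 + v**2.
No constant or linear terms (consistent with a singular point). Quadratic part: v**2. Cubic part: -u**3 - u**2*v - 2*u*v**2 + v**3.
The quadratic part v**2 is a perfect square, so there is a single (double) tangent line v = 0, i.e. y = 0. Restricting the cubic part to that line (v = 0) leaves -u**3 ≠ 0, so f is not divisible by v and the branch is v² ≈ u**3 to lowest order — this is a cusp.
Classification: cusp.


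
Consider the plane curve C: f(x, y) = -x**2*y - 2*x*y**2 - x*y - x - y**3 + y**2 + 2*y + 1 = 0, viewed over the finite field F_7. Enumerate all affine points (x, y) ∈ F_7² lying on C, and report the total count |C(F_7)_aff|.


Affine F_7-points: {(1, 0), (1, 6), (4, 3), (5, 1), (5, 3)}; count = 5.

For each of the 49 pairs (x, y) ∈ F_7², evaluate f(x, y) mod 7. Record the zeros.
  x = 0: [0↦1, 1↦3, 2↦1, 3↦3, 4↦3, 5↦2, 6↦1]  zeros at y ∈ ∅
  x = 1: [0↦0, 1↦5, 2↦2, 3↦6, 4↦4, 5↦4, 6↦0]  zeros at y ∈ {0, 6}
  x = 2: [0↦6, 1↦5, 2↦6, 3↦3, 4↦4, 5↦3, 6↦1]  zeros at y ∈ ∅
  x = 3: [0↦5, 1↦3, 2↦6, 3↦1, 4↦3, 5↦6, 6↦4]  zeros at y ∈ ∅
  x = 4: [0↦4, 1↦6, 2↦2, 3↦0, 4↦1, 5↦6, 6↦2]  zeros at y ∈ {3}
  x = 5: [0↦3, 1↦0, 2↦1, 3↦0, 4↦5, 5↦3, 6↦2]  zeros at y ∈ {1, 3}
  x = 6: [0↦2, 1↦6, 2↦3, 3↦1, 4↦1, 5↦4, 6↦4]  zeros at y ∈ ∅
Collecting zeros: affine points = {(1, 0), (1, 6), (4, 3), (5, 1), (5, 3)}.
Total count |C(F_7)_aff| = 5.


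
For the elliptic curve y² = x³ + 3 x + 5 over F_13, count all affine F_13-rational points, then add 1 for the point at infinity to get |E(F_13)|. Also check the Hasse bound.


Affine points = {(1, 3), (1, 10), (4, 4), (4, 9), (11, 2), (11, 11), (12, 1), (12, 12)}; affine count = 8; |E(F_13)| = 9.

Discriminant check: Δ ∝ 4a³ + 27b² = 4·3³ + 27·5² = 4·27 + 27·25 ≡ 3 (mod 13). Nonzero ⇒ E is nonsingular.
For each x ∈ F_13, compute rhs = x³ + 3·x + 5 mod 13, then count y ∈ F_13 with y² ≡ rhs.
  x = 0: rhs = 5, matching y values: none (0 points).
  x = 1: rhs = 9, matching y values: 3, 10 (2 points).
  x = 2: rhs = 6, matching y values: none (0 points).
  x = 3: rhs = 2, matching y values: none (0 points).
  x = 4: rhs = 3, matching y values: 4, 9 (2 points).
  x = 5: rhs = 2, matching y values: none (0 points).
  x = 6: rhs = 5, matching y values: none (0 points).
  x = 7: rhs = 5, matching y values: none (0 points).
  x = 8: rhs = 8, matching y values: none (0 points).
  x = 9: rhs = 7, matching y values: none (0 points).
  x = 10: rhs = 8, matching y values: none (0 points).
  x = 11: rhs = 4, matching y values: 2, 11 (2 points).
  x = 12: rhs = 1, matching y values: 1, 12 (2 points).
Total affine count: 8.
Full point count |E(F_13)| = 8 + 1 = 9.
Hasse bound: |9 − (13+1)| = |-5| = 5 ≤ 2√13 ≈ 7.2111 ✓.


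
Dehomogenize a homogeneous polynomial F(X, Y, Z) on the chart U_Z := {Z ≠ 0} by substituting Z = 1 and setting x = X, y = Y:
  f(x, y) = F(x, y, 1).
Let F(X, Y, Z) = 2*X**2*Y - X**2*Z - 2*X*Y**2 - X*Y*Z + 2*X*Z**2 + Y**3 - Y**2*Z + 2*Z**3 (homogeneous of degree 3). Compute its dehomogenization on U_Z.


f(x, y) = 2*x**2*y - x**2 - 2*x*y**2 - x*y + 2*x + y**3 - y**2 + 2

On U_Z we set Z = 1. Each monomial c·X^i·Y^j·Z^k in F becomes c·x^i·y^j·1^k = c·x^i·y^j.
Substituting Z = 1: F(X, Y, 1) = 2*x**2*y - x**2 - 2*x*y**2 - x*y + 2*x + y**3 - y**2 + 2.
Note: deg(f) ≤ deg(F) = 3; strict inequality happens when F is divisible by Z (lost terms).


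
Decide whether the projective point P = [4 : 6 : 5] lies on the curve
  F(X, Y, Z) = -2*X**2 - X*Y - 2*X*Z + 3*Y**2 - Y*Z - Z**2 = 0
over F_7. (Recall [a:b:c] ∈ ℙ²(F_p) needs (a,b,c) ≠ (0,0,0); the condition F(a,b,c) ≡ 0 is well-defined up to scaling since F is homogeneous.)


F(4,6,5) ≡ 6 (mod 7); P is NOT on the curve.

Evaluate F(4, 6, 5) term-by-term (mod 7).
  -2*X**2 ↦ -2·16·1·1 = -32
  -X*Y ↦ -1·4·6·1 = -24
  -2*X*Z ↦ -2·4·1·5 = -40
  3*Y**2 ↦ 3·1·36·1 = 108
  -Y*Z ↦ -1·1·6·5 = -30
  -Z**2 ↦ -1·1·1·25 = -25
Sum: F(4, 6, 5) = (-32) + (-24) + (-40) + (108) + (-30) + (-25) = -43.
Reducing mod 7: -43 ≡ 6 (mod 7).
Since F(a, b, c) ≡ 6 ≠ 0 (mod 7), P does NOT lie on the curve.


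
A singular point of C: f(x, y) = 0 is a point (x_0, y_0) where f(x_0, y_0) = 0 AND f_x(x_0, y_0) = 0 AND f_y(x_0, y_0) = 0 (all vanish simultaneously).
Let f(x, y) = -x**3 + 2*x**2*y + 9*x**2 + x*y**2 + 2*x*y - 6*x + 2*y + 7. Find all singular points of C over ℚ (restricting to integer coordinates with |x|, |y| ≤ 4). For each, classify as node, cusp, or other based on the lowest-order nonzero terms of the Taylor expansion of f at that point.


Singular points: {(1, -3)}; classification: cusp.

Compute partial derivatives:
  f_x = -3*x**2 + 4*x*y + 18*x + y**2 + 2*y - 6.
  f_y = 2*x**2 + 2*x*y + 2*x + 2.
Scan x_0 ∈ {−4, ..., 4}. For each x_0, f_y(x_0, y) is a polynomial in y; find its integer roots y ∈ {−4, ..., 4}, then test f_x and f at those candidates.
  x = -4: f_y(-4, y) = 26 - 8*y; no integer root y with |y| ≤ 4.
  x = -3: f_y(-3, y) = 14 - 6*y; no integer root y with |y| ≤ 4.
  x = -2: f_y(-2, y) = 6 - 4*y; no integer root y with |y| ≤ 4.
  x = -1: f_y(-1, y) = 2 - 2*y; vanishes at y ∈ {1}. (-1, 1): f_x = -28 ≠ 0.
  x = 0: f_y(0, y) = 2; no integer root y with |y| ≤ 4.
  x = 1: f_y(1, y) = 2*y + 6; vanishes at y ∈ {-3}. (1, -3): f_x = 0, f = 0 — SINGULAR.
  x = 2: f_y(2, y) = 4*y + 14; no integer root y with |y| ≤ 4.
  x = 3: f_y(3, y) = 6*y + 26; no integer root y with |y| ≤ 4.
  x = 4: f_y(4, y) = 8*y + 42; no integer root y with |y| ≤ 4.
Only singular point on the grid: (1, -3).
Classify: substitute x = 1 + u, y = -3 + v and expand: f = -u**3 + 2*u**2*v + u*v**2 + v**2.
No constant or linear terms (consistent with a singular point). Quadratic part: v**2. Cubic part: -u**3 + 2*u**2*v + u*v**2.
The quadratic part v**2 is a perfect square, so there is a single (double) tangent line v = 0, i.e. y = -3. Restricting the cubic part to that line (v = 0) leaves -u**3 ≠ 0, so f is not divisible by v and the branch is v² ≈ u**3 to lowest order — this is a cusp.
Classification: cusp.


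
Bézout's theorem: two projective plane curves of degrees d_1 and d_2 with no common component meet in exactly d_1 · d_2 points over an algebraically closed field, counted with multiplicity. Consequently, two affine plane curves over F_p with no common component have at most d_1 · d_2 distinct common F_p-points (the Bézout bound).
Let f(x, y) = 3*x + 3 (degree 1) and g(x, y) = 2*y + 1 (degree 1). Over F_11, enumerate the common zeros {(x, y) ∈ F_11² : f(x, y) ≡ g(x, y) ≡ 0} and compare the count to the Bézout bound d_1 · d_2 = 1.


Common zeros: {(10, 5)}; count = 1; Bézout bound = 1.

deg(f) = 1, deg(g) = 1, so Bézout bound = 1.
Scan x ∈ F_11. For each x, list the y ∈ F_11 with f(x, y) ≡ 0 and those with g(x, y) ≡ 0 (mod 11); the common zeros in that column are the intersection.
  x = 0: f ≡ 0 at y ∈ ∅; g ≡ 0 at y ∈ {5}; common: ∅.
  x = 1: f ≡ 0 at y ∈ ∅; g ≡ 0 at y ∈ {5}; common: ∅.
  x = 2: f ≡ 0 at y ∈ ∅; g ≡ 0 at y ∈ {5}; common: ∅.
  x = 3: f ≡ 0 at y ∈ ∅; g ≡ 0 at y ∈ {5}; common: ∅.
  x = 4: f ≡ 0 at y ∈ ∅; g ≡ 0 at y ∈ {5}; common: ∅.
  x = 5: f ≡ 0 at y ∈ ∅; g ≡ 0 at y ∈ {5}; common: ∅.
  x = 6: f ≡ 0 at y ∈ ∅; g ≡ 0 at y ∈ {5}; common: ∅.
  x = 7: f ≡ 0 at y ∈ ∅; g ≡ 0 at y ∈ {5}; common: ∅.
  x = 8: f ≡ 0 at y ∈ ∅; g ≡ 0 at y ∈ {5}; common: ∅.
  x = 9: f ≡ 0 at y ∈ ∅; g ≡ 0 at y ∈ {5}; common: ∅.
  x = 10: f ≡ 0 at y ∈ {0, 1, 2, 3, 4, 5, 6, 7, 8, 9, 10}; g ≡ 0 at y ∈ {5}; common: {5}.
Collecting: common zeros = {(10, 5)}, so the count is 1.
Comparison with the Bézout bound: 1 ≤ 1 = deg(f)·deg(g), as expected for curves with no common component (the bound is attained).


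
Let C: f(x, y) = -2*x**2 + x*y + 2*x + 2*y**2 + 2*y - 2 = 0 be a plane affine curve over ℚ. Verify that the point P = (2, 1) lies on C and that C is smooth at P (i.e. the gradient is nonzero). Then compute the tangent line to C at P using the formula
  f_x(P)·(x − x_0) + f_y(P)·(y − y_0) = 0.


Tangent line at P: -5*x + 8*y + 2 = 0.

Step 1: f(2, 1) = 0, so P lies on C.
Step 2: partial derivatives
  f_x(x, y) = -4*x + y + 2, f_y(x, y) = x + 4*y + 2.
  f_x(P) = -5, f_y(P) = 8 (gradient nonzero, so P is smooth).
Step 3: tangent line at P: -5·(x − 2) + 8·(y − 1) = 0.
Expanding: -5*x + 8*y + 2 = 0.


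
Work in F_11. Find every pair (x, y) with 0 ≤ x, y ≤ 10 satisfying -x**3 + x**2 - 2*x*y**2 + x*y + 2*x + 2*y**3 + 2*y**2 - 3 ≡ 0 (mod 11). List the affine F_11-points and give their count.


Affine F_11-points: {(0, 5), (0, 7), (0, 9), (4, 5), (4, 10), (5, 2), (7, 1), (7, 4), (8, 5), (9, 1), (9, 8), (9, 10), (10, 10)}; count = 13.

For each of the 121 pairs (x, y) ∈ F_11², evaluate f(x, y) mod 11. Record the zeros.
  x = 0: [0↦8, 1↦1, 2↦10, 3↦3, 4↦3, 5↦0, 6↦6, 7↦0, 8↦5, 9↦0, 10↦8]  zeros at y ∈ {5, 7, 9}
  x = 1: [0↦10, 1↦2, 2↦6, 3↦1, 4↦10, 5↦1, 6↦8, 7↦10, 8↦8, 9↦3, 10↦7]  zeros at y ∈ ∅
  x = 2: [0↦8, 1↦10, 2↦9, 3↦6, 4↦2, 5↦9, 6↦6, 7↦5, 8↦7, 9↦2, 10↦2]  zeros at y ∈ ∅
  x = 3: [0↦7, 1↦8, 2↦2, 3↦1, 4↦6, 5↦7, 6↦5, 7↦1, 8↦7, 9↦2, 10↦9]  zeros at y ∈ ∅
  x = 4: [0↦1, 1↦1, 2↦1, 3↦2, 4↦5, 5↦0, 6↦10, 7↦3, 8↦2, 9↦8, 10↦0]  zeros at y ∈ {5, 10}
  x = 5: [0↦6, 1↦5, 2↦0, 3↦3, 4↦4, 5↦4, 6↦4, 7↦5, 8↦8, 9↦3, 10↦2]  zeros at y ∈ {2}
  x = 6: [0↦5, 1↦3, 2↦4, 3↦9, 4↦8, 5↦2, 6↦3, 7↦1, 8↦8, 9↦3, 10↦9]  zeros at y ∈ ∅
  x = 7: [0↦3, 1↦0, 2↦7, 3↦3, 4↦0, 5↦10, 6↦1, 7↦7, 8↦7, 9↦2, 10↦4]  zeros at y ∈ {1, 4}
  x = 8: [0↦5, 1↦1, 2↦3, 3↦1, 4↦7, 5↦0, 6↦3, 7↦6, 8↦10, 9↦5, 10↦3]  zeros at y ∈ {5}
  x = 9: [0↦5, 1↦0, 2↦8, 3↦8, 4↦1, 5↦10, 6↦3, 7↦3, 8↦0, 9↦6, 10↦0]  zeros at y ∈ {1, 8, 10}
  x = 10: [0↦8, 1↦2, 2↦5, 3↦7, 4↦9, 5↦1, 6↦6, 7↦3, 8↦4, 9↦10, 10↦0]  zeros at y ∈ {10}
Collecting zeros: affine points = {(0, 5), (0, 7), (0, 9), (4, 5), (4, 10), (5, 2), (7, 1), (7, 4), (8, 5), (9, 1), (9, 8), (9, 10), (10, 10)}.
Total count |C(F_11)_aff| = 13.


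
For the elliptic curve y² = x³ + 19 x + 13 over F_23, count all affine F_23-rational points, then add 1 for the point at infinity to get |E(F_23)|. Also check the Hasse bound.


Affine points = {(0, 6), (0, 17), (2, 6), (2, 17), (5, 7), (5, 16), (7, 11), (7, 12), (9, 4), (9, 19), (11, 9), (11, 14), (15, 4), (15, 19), (18, 0), (21, 6), (21, 17), (22, 4), (22, 19)}; affine count = 19; |E(F_23)| = 20.

Discriminant check: Δ ∝ 4a³ + 27b² = 4·19³ + 27·13² = 4·6859 + 27·169 ≡ 6 (mod 23). Nonzero ⇒ E is nonsingular.
For each x ∈ F_23, compute rhs = x³ + 19·x + 13 mod 23, then count y ∈ F_23 with y² ≡ rhs.
  x = 0: rhs = 13, matching y values: 6, 17 (2 points).
  x = 1: rhs = 10, matching y values: none (0 points).
  x = 2: rhs = 13, matching y values: 6, 17 (2 points).
  x = 3: rhs = 5, matching y values: none (0 points).
  x = 4: rhs = 15, matching y values: none (0 points).
  x = 5: rhs = 3, matching y values: 7, 16 (2 points).
  x = 6: rhs = 21, matching y values: none (0 points).
  x = 7: rhs = 6, matching y values: 11, 12 (2 points).
  x = 8: rhs = 10, matching y values: none (0 points).
  x = 9: rhs = 16, matching y values: 4, 19 (2 points).
  x = 10: rhs = 7, matching y values: none (0 points).
  x = 11: rhs = 12, matching y values: 9, 14 (2 points).
  x = 12: rhs = 14, matching y values: none (0 points).
  x = 13: rhs = 19, matching y values: none (0 points).
  x = 14: rhs = 10, matching y values: none (0 points).
  x = 15: rhs = 16, matching y values: 4, 19 (2 points).
  x = 16: rhs = 20, matching y values: none (0 points).
  x = 17: rhs = 5, matching y values: none (0 points).
  x = 18: rhs = 0, matching y values: 0 (1 points).
  x = 19: rhs = 11, matching y values: none (0 points).
  x = 20: rhs = 21, matching y values: none (0 points).
  x = 21: rhs = 13, matching y values: 6, 17 (2 points).
  x = 22: rhs = 16, matching y values: 4, 19 (2 points).
Total affine count: 19.
Full point count |E(F_23)| = 19 + 1 = 20.
Hasse bound: |20 − (23+1)| = |-4| = 4 ≤ 2√23 ≈ 9.5917 ✓.


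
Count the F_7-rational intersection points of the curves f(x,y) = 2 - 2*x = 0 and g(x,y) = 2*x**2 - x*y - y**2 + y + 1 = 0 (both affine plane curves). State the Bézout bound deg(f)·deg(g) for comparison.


Common zeros: ∅; count = 0; Bézout bound = 2.

deg(f) = 1, deg(g) = 2, so Bézout bound = 2.
Scan x ∈ F_7. For each x, list the y ∈ F_7 with f(x, y) ≡ 0 and those with g(x, y) ≡ 0 (mod 7); the common zeros in that column are the intersection.
  x = 0: f ≡ 0 at y ∈ ∅; g ≡ 0 at y ∈ ∅; common: ∅.
  x = 1: f ≡ 0 at y ∈ {0, 1, 2, 3, 4, 5, 6}; g ≡ 0 at y ∈ ∅; common: ∅.
  x = 2: f ≡ 0 at y ∈ ∅; g ≡ 0 at y ∈ {1, 5}; common: ∅.
  x = 3: f ≡ 0 at y ∈ ∅; g ≡ 0 at y ∈ ∅; common: ∅.
  x = 4: f ≡ 0 at y ∈ ∅; g ≡ 0 at y ∈ {5, 6}; common: ∅.
  x = 5: f ≡ 0 at y ∈ ∅; g ≡ 0 at y ∈ ∅; common: ∅.
  x = 6: f ≡ 0 at y ∈ ∅; g ≡ 0 at y ∈ {3, 6}; common: ∅.
Collecting: common zeros = ∅, so the count is 0.
Comparison with the Bézout bound: 0 ≤ 2 = deg(f)·deg(g), as expected for curves with no common component (the affine F_7-count falls short of the bound because intersections may lie at infinity, over extension fields, or carry multiplicity).


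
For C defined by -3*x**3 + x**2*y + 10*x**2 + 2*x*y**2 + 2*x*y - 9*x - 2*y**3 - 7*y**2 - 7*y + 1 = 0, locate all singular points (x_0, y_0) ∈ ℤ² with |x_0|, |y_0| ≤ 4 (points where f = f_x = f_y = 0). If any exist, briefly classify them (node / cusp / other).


Singular points: {(1, -1)}; classification: cusp.

Compute partial derivatives:
  f_x = -9*x**2 + 2*x*y + 20*x + 2*y**2 + 2*y - 9.
  f_y = x**2 + 4*x*y + 2*x - 6*y**2 - 14*y - 7.
Scan x_0 ∈ {−4, ..., 4}. For each x_0, f_y(x_0, y) is a polynomial in y; find its integer roots y ∈ {−4, ..., 4}, then test f_x and f at those candidates.
  x = -4: f_y(-4, y) = -6*y**2 - 30*y + 1; no integer root y with |y| ≤ 4.
  x = -3: f_y(-3, y) = -6*y**2 - 26*y - 4; no integer root y with |y| ≤ 4.
  x = -2: f_y(-2, y) = -6*y**2 - 22*y - 7; no integer root y with |y| ≤ 4.
  x = -1: f_y(-1, y) = -6*y**2 - 18*y - 8; no integer root y with |y| ≤ 4.
  x = 0: f_y(0, y) = -6*y**2 - 14*y - 7; no integer root y with |y| ≤ 4.
  x = 1: f_y(1, y) = -6*y**2 - 10*y - 4; vanishes at y ∈ {-1}. (1, -1): f_x = 0, f = 0 — SINGULAR.
  x = 2: f_y(2, y) = -6*y**2 - 6*y + 1; no integer root y with |y| ≤ 4.
  x = 3: f_y(3, y) = -6*y**2 - 2*y + 8; vanishes at y ∈ {1}. (3, 1): f_x = -20 ≠ 0.
  x = 4: f_y(4, y) = -6*y**2 + 2*y + 17; no integer root y with |y| ≤ 4.
Only singular point on the grid: (1, -1).
Classify: substitute x = 1 + u, y = -1 + v and expand: f = -3*u**3 + u**2*v + 2*u*v**2 - 2*v**3 + v**2.
No constant or linear terms (consistent with a singular point). Quadratic part: v**2. Cubic part: -3*u**3 + u**2*v + 2*u*v**2 - 2*v**3.
The quadratic part v**2 is a perfect square, so there is a single (double) tangent line v = 0, i.e. y = -1. Restricting the cubic part to that line (v = 0) leaves -3*u**3 ≠ 0, so f is not divisible by v and the branch is v² ≈ 3*u**3 to lowest order — this is a cusp.
Classification: cusp.


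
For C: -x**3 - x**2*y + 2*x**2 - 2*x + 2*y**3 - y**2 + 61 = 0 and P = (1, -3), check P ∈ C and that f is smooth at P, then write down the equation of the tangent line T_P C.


Tangent line at P: 5*x + 59*y + 172 = 0.

Step 1: f(1, -3) = 0, so P lies on C.
Step 2: partial derivatives
  f_x(x, y) = -3*x**2 - 2*x*y + 4*x - 2, f_y(x, y) = -x**2 + 6*y**2 - 2*y.
  f_x(P) = 5, f_y(P) = 59 (gradient nonzero, so P is smooth).
Step 3: tangent line at P: 5·(x − 1) + 59·(y − -3) = 0.
Expanding: 5*x + 59*y + 172 = 0.


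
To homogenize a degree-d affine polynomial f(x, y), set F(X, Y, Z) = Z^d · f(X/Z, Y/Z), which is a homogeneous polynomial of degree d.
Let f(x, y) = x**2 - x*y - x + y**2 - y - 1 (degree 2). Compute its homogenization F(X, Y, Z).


F(X, Y, Z) = X**2 - X*Y - X*Z + Y**2 - Y*Z - Z**2

deg(f) = 2.
Substitute x = X/Z, y = Y/Z into f, then multiply by Z^2.
  monomial 1·x^2·y^0 ↦ 1·X^2·Y^0·Z^0.
  monomial -1·x^1·y^1 ↦ -1·X^1·Y^1·Z^0.
  monomial -1·x^1·y^0 ↦ -1·X^1·Y^0·Z^1.
  monomial 1·x^0·y^2 ↦ 1·X^0·Y^2·Z^0.
  monomial -1·x^0·y^1 ↦ -1·X^0·Y^1·Z^1.
  monomial -1·x^0·y^0 ↦ -1·X^0·Y^0·Z^2.
Collecting: F(X, Y, Z) = X**2 - X*Y - X*Z + Y**2 - Y*Z - Z**2.


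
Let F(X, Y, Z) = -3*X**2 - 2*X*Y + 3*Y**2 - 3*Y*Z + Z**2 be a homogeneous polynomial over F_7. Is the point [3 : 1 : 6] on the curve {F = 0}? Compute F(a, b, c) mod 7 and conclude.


F(3,1,6) ≡ 2 (mod 7); P is NOT on the curve.

Evaluate F(3, 1, 6) term-by-term (mod 7).
  -3*X**2 ↦ -3·9·1·1 = -27
  -2*X*Y ↦ -2·3·1·1 = -6
  3*Y**2 ↦ 3·1·1·1 = 3
  -3*Y*Z ↦ -3·1·1·6 = -18
  Z**2 ↦ 1·1·1·36 = 36
Sum: F(3, 1, 6) = (-27) + (-6) + (3) + (-18) + (36) = -12.
Reducing mod 7: -12 ≡ 2 (mod 7).
Since F(a, b, c) ≡ 2 ≠ 0 (mod 7), P does NOT lie on the curve.


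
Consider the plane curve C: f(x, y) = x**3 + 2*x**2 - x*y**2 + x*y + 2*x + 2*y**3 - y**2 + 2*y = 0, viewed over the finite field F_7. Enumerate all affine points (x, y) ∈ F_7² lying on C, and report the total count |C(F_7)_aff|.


Affine F_7-points: {(0, 0), (3, 3), (4, 2), (4, 5), (4, 6), (5, 4), (6, 3)}; count = 7.

For each of the 49 pairs (x, y) ∈ F_7², evaluate f(x, y) mod 7. Record the zeros.
  x = 0: [0↦0, 1↦3, 2↦2, 3↦2, 4↦1, 5↦4, 6↦2]  zeros at y ∈ {0}
  x = 1: [0↦5, 1↦1, 2↦5, 3↦1, 4↦1, 5↦3, 6↦5]  zeros at y ∈ ∅
  x = 2: [0↦6, 1↦2, 2↦4, 3↦3, 4↦4, 5↦5, 6↦4]  zeros at y ∈ ∅
  x = 3: [0↦2, 1↦5, 2↦5, 3↦0, 4↦2, 5↦2, 6↦5]  zeros at y ∈ {3}
  x = 4: [0↦6, 1↦2, 2↦0, 3↦5, 4↦1, 5↦0, 6↦0]  zeros at y ∈ {2, 5, 6}
  x = 5: [0↦3, 1↦6, 2↦2, 3↦3, 4↦0, 5↦5, 6↦2]  zeros at y ∈ {4}
  x = 6: [0↦6, 1↦2, 2↦3, 3↦0, 4↦5, 5↦2, 6↦3]  zeros at y ∈ {3}
Collecting zeros: affine points = {(0, 0), (3, 3), (4, 2), (4, 5), (4, 6), (5, 4), (6, 3)}.
Total count |C(F_7)_aff| = 7.


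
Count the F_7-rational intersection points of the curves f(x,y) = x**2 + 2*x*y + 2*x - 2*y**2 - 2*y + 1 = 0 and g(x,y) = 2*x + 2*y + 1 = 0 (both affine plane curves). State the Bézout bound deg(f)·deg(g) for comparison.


Common zeros: ∅; count = 0; Bézout bound = 2.

deg(f) = 2, deg(g) = 1, so Bézout bound = 2.
Scan x ∈ F_7. For each x, list the y ∈ F_7 with f(x, y) ≡ 0 and those with g(x, y) ≡ 0 (mod 7); the common zeros in that column are the intersection.
  x = 0: f ≡ 0 at y ∈ ∅; g ≡ 0 at y ∈ {3}; common: ∅.
  x = 1: f ≡ 0 at y ∈ {3, 4}; g ≡ 0 at y ∈ {2}; common: ∅.
  x = 2: f ≡ 0 at y ∈ ∅; g ≡ 0 at y ∈ {1}; common: ∅.
  x = 3: f ≡ 0 at y ∈ {4, 5}; g ≡ 0 at y ∈ {0}; common: ∅.
  x = 4: f ≡ 0 at y ∈ ∅; g ≡ 0 at y ∈ {6}; common: ∅.
  x = 5: f ≡ 0 at y ∈ {1, 3}; g ≡ 0 at y ∈ {5}; common: ∅.
  x = 6: f ≡ 0 at y ∈ {0, 5}; g ≡ 0 at y ∈ {4}; common: ∅.
Collecting: common zeros = ∅, so the count is 0.
Comparison with the Bézout bound: 0 ≤ 2 = deg(f)·deg(g), as expected for curves with no common component (the affine F_7-count falls short of the bound because intersections may lie at infinity, over extension fields, or carry multiplicity).


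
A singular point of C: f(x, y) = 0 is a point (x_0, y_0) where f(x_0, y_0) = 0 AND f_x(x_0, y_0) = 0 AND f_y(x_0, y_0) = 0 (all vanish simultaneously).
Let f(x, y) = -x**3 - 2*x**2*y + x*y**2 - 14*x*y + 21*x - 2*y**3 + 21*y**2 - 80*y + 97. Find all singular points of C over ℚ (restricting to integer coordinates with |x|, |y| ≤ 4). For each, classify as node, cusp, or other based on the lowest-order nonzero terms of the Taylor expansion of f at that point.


Singular points: {(-2, 3)}; classification: cusp.

Compute partial derivatives:
  f_x = -3*x**2 - 4*x*y + y**2 - 14*y + 21.
  f_y = -2*x**2 + 2*x*y - 14*x - 6*y**2 + 42*y - 80.
Scan x_0 ∈ {−4, ..., 4}. For each x_0, f_y(x_0, y) is a polynomial in y; find its integer roots y ∈ {−4, ..., 4}, then test f_x and f at those candidates.
  x = -4: f_y(-4, y) = -6*y**2 + 34*y - 56; no integer root y with |y| ≤ 4.
  x = -3: f_y(-3, y) = -6*y**2 + 36*y - 56; no integer root y with |y| ≤ 4.
  x = -2: f_y(-2, y) = -6*y**2 + 38*y - 60; vanishes at y ∈ {3}. (-2, 3): f_x = 0, f = 0 — SINGULAR.
  x = -1: f_y(-1, y) = -6*y**2 + 40*y - 68; no integer root y with |y| ≤ 4.
  x = 0: f_y(0, y) = -6*y**2 + 42*y - 80; no integer root y with |y| ≤ 4.
  x = 1: f_y(1, y) = -6*y**2 + 44*y - 96; no integer root y with |y| ≤ 4.
  x = 2: f_y(2, y) = -6*y**2 + 46*y - 116; no integer root y with |y| ≤ 4.
  x = 3: f_y(3, y) = -6*y**2 + 48*y - 140; no integer root y with |y| ≤ 4.
  x = 4: f_y(4, y) = -6*y**2 + 50*y - 168; no integer root y with |y| ≤ 4.
Only singular point on the grid: (-2, 3).
Classify: substitute x = -2 + u, y = 3 + v and expand: f = -u**3 - 2*u**2*v + u*v**2 - 2*v**3 + v**2.
No constant or linear terms (consistent with a singular point). Quadratic part: v**2. Cubic part: -u**3 - 2*u**2*v + u*v**2 - 2*v**3.
The quadratic part v**2 is a perfect square, so there is a single (double) tangent line v = 0, i.e. y = 3. Restricting the cubic part to that line (v = 0) leaves -u**3 ≠ 0, so f is not divisible by v and the branch is v² ≈ u**3 to lowest order — this is a cusp.
Classification: cusp.


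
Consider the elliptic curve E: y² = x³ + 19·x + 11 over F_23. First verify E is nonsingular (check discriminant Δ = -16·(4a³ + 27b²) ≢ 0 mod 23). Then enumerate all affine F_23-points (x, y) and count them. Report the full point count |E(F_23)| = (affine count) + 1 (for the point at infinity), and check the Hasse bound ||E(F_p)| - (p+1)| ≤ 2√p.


Affine points = {(1, 10), (1, 13), (3, 7), (3, 16), (4, 6), (4, 17), (5, 1), (5, 22), (7, 2), (7, 21), (8, 10), (8, 13), (12, 9), (12, 14), (14, 10), (14, 13), (16, 8), (16, 15), (17, 7), (17, 16), (19, 3), (19, 20)}; affine count = 22; |E(F_23)| = 23.

Discriminant check: Δ ∝ 4a³ + 27b² = 4·19³ + 27·11² = 4·6859 + 27·121 ≡ 21 (mod 23). Nonzero ⇒ E is nonsingular.
For each x ∈ F_23, compute rhs = x³ + 19·x + 11 mod 23, then count y ∈ F_23 with y² ≡ rhs.
  x = 0: rhs = 11, matching y values: none (0 points).
  x = 1: rhs = 8, matching y values: 10, 13 (2 points).
  x = 2: rhs = 11, matching y values: none (0 points).
  x = 3: rhs = 3, matching y values: 7, 16 (2 points).
  x = 4: rhs = 13, matching y values: 6, 17 (2 points).
  x = 5: rhs = 1, matching y values: 1, 22 (2 points).
  x = 6: rhs = 19, matching y values: none (0 points).
  x = 7: rhs = 4, matching y values: 2, 21 (2 points).
  x = 8: rhs = 8, matching y values: 10, 13 (2 points).
  x = 9: rhs = 14, matching y values: none (0 points).
  x = 10: rhs = 5, matching y values: none (0 points).
  x = 11: rhs = 10, matching y values: none (0 points).
  x = 12: rhs = 12, matching y values: 9, 14 (2 points).
  x = 13: rhs = 17, matching y values: none (0 points).
  x = 14: rhs = 8, matching y values: 10, 13 (2 points).
  x = 15: rhs = 14, matching y values: none (0 points).
  x = 16: rhs = 18, matching y values: 8, 15 (2 points).
  x = 17: rhs = 3, matching y values: 7, 16 (2 points).
  x = 18: rhs = 21, matching y values: none (0 points).
  x = 19: rhs = 9, matching y values: 3, 20 (2 points).
  x = 20: rhs = 19, matching y values: none (0 points).
  x = 21: rhs = 11, matching y values: none (0 points).
  x = 22: rhs = 14, matching y values: none (0 points).
Total affine count: 22.
Full point count |E(F_23)| = 22 + 1 = 23.
Hasse bound: |23 − (23+1)| = |-1| = 1 ≤ 2√23 ≈ 9.5917 ✓.


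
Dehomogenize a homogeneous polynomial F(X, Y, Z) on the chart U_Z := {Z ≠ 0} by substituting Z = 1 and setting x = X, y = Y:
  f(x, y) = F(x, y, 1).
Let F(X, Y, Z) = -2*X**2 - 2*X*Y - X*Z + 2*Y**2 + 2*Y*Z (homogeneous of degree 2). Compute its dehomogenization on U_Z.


f(x, y) = -2*x**2 - 2*x*y - x + 2*y**2 + 2*y

On U_Z we set Z = 1. Each monomial c·X^i·Y^j·Z^k in F becomes c·x^i·y^j·1^k = c·x^i·y^j.
Substituting Z = 1: F(X, Y, 1) = -2*x**2 - 2*x*y - x + 2*y**2 + 2*y.
Note: deg(f) ≤ deg(F) = 2; strict inequality happens when F is divisible by Z (lost terms).


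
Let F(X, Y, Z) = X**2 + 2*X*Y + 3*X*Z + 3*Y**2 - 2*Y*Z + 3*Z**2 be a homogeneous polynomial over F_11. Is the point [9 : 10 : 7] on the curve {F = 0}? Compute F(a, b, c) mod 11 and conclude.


F(9,10,7) ≡ 9 (mod 11); P is NOT on the curve.

Evaluate F(9, 10, 7) term-by-term (mod 11).
  X**2 ↦ 1·81·1·1 = 81
  2*X*Y ↦ 2·9·10·1 = 180
  3*X*Z ↦ 3·9·1·7 = 189
  3*Y**2 ↦ 3·1·100·1 = 300
  -2*Y*Z ↦ -2·1·10·7 = -140
  3*Z**2 ↦ 3·1·1·49 = 147
Sum: F(9, 10, 7) = (81) + (180) + (189) + (300) + (-140) + (147) = 757.
Reducing mod 11: 757 ≡ 9 (mod 11).
Since F(a, b, c) ≡ 9 ≠ 0 (mod 11), P does NOT lie on the curve.


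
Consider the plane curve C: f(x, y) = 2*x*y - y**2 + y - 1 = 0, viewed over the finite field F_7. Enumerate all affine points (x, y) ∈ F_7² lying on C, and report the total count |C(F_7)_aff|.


Affine F_7-points: {(0, 3), (0, 5), (2, 6), (4, 1), (6, 2), (6, 4)}; count = 6.

For each of the 49 pairs (x, y) ∈ F_7², evaluate f(x, y) mod 7. Record the zeros.
  x = 0: [0↦6, 1↦6, 2↦4, 3↦0, 4↦1, 5↦0, 6↦4]  zeros at y ∈ {3, 5}
  x = 1: [0↦6, 1↦1, 2↦1, 3↦6, 4↦2, 5↦3, 6↦2]  zeros at y ∈ ∅
  x = 2: [0↦6, 1↦3, 2↦5, 3↦5, 4↦3, 5↦6, 6↦0]  zeros at y ∈ {6}
  x = 3: [0↦6, 1↦5, 2↦2, 3↦4, 4↦4, 5↦2, 6↦5]  zeros at y ∈ ∅
  x = 4: [0↦6, 1↦0, 2↦6, 3↦3, 4↦5, 5↦5, 6↦3]  zeros at y ∈ {1}
  x = 5: [0↦6, 1↦2, 2↦3, 3↦2, 4↦6, 5↦1, 6↦1]  zeros at y ∈ ∅
  x = 6: [0↦6, 1↦4, 2↦0, 3↦1, 4↦0, 5↦4, 6↦6]  zeros at y ∈ {2, 4}
Collecting zeros: affine points = {(0, 3), (0, 5), (2, 6), (4, 1), (6, 2), (6, 4)}.
Total count |C(F_7)_aff| = 6.


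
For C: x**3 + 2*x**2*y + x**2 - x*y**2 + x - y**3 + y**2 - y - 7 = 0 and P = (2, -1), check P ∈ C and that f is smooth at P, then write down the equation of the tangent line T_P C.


Tangent line at P: 8*x + 6*y - 10 = 0.

Step 1: f(2, -1) = 0, so P lies on C.
Step 2: partial derivatives
  f_x(x, y) = 3*x**2 + 4*x*y + 2*x - y**2 + 1, f_y(x, y) = 2*x**2 - 2*x*y - 3*y**2 + 2*y - 1.
  f_x(P) = 8, f_y(P) = 6 (gradient nonzero, so P is smooth).
Step 3: tangent line at P: 8·(x − 2) + 6·(y − -1) = 0.
Expanding: 8*x + 6*y - 10 = 0.


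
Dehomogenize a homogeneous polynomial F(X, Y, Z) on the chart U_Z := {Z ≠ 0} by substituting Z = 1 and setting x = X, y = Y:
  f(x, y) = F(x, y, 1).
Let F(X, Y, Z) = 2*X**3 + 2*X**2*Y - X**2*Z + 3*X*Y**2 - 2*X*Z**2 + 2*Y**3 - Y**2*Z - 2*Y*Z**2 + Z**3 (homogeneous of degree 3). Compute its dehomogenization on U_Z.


f(x, y) = 2*x**3 + 2*x**2*y - x**2 + 3*x*y**2 - 2*x + 2*y**3 - y**2 - 2*y + 1

On U_Z we set Z = 1. Each monomial c·X^i·Y^j·Z^k in F becomes c·x^i·y^j·1^k = c·x^i·y^j.
Substituting Z = 1: F(X, Y, 1) = 2*x**3 + 2*x**2*y - x**2 + 3*x*y**2 - 2*x + 2*y**3 - y**2 - 2*y + 1.
Note: deg(f) ≤ deg(F) = 3; strict inequality happens when F is divisible by Z (lost terms).
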